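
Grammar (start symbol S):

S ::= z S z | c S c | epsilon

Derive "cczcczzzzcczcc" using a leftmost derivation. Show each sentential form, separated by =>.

S=>cSc=>ccScc=>cczSzcc=>cczcSczcc=>cczccScczcc=>cczcczSzcczcc=>cczcczzSzzcczcc=>cczcczzzzcczcc

S => cSc   [S ::= c S c]
cSc => ccScc   [S ::= c S c]
ccScc => cczSzcc   [S ::= z S z]
cczSzcc => cczcSczcc   [S ::= c S c]
cczcSczcc => cczccScczcc   [S ::= c S c]
cczccScczcc => cczcczSzcczcc   [S ::= z S z]
cczcczSzcczcc => cczcczzSzzcczcc   [S ::= z S z]
cczcczzSzzcczcc => cczcczzzzcczcc   [S ::= epsilon]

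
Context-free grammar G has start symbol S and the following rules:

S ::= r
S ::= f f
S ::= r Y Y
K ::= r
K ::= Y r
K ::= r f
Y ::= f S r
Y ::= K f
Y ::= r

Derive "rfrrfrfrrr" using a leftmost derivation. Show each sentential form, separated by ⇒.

S ⇒ rYY ⇒ rfSrY ⇒ rfrYYrY ⇒ rfrKfYrY ⇒ rfrYrfYrY ⇒ rfrKfrfYrY ⇒ rfrrfrfYrY ⇒ rfrrfrfrrY ⇒ rfrrfrfrrr

S ⇒ rYY   [S ::= r Y Y]
rYY ⇒ rfSrY   [Y ::= f S r]
rfSrY ⇒ rfrYYrY   [S ::= r Y Y]
rfrYYrY ⇒ rfrKfYrY   [Y ::= K f]
rfrKfYrY ⇒ rfrYrfYrY   [K ::= Y r]
rfrYrfYrY ⇒ rfrKfrfYrY   [Y ::= K f]
rfrKfrfYrY ⇒ rfrrfrfYrY   [K ::= r]
rfrrfrfYrY ⇒ rfrrfrfrrY   [Y ::= r]
rfrrfrfrrY ⇒ rfrrfrfrrr   [Y ::= r]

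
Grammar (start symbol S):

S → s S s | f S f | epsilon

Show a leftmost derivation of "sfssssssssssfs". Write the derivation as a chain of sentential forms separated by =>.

S => sSs   [S → s S s]
sSs => sfSfs   [S → f S f]
sfSfs => sfsSsfs   [S → s S s]
sfsSsfs => sfssSssfs   [S → s S s]
sfssSssfs => sfsssSsssfs   [S → s S s]
sfsssSsssfs => sfssssSssssfs   [S → s S s]
sfssssSssssfs => sfsssssSsssssfs   [S → s S s]
sfsssssSsssssfs => sfssssssssssfs   [S → epsilon]

S=>sSs=>sfSfs=>sfsSsfs=>sfssSssfs=>sfsssSsssfs=>sfssssSssssfs=>sfsssssSsssssfs=>sfssssssssssfs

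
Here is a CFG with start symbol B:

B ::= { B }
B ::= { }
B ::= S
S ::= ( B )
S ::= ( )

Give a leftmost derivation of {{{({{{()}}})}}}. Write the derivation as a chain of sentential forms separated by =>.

B => {B} => {{B}} => {{{B}}} => {{{S}}} => {{{(B)}}} => {{{({B})}}} => {{{({{B}})}}} => {{{({{{B}}})}}} => {{{({{{S}}})}}} => {{{({{{()}}})}}}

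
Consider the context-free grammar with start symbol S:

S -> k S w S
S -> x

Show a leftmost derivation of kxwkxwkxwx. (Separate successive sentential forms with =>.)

S=>kSwS=>kxwS=>kxwkSwS=>kxwkxwS=>kxwkxwkSwS=>kxwkxwkxwS=>kxwkxwkxwx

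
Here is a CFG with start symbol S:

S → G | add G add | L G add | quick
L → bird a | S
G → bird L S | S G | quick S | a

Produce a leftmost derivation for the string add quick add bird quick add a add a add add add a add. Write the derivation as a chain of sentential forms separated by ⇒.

S ⇒ L G add ⇒ S G add ⇒ add G add G add ⇒ add quick S add G add ⇒ add quick add G add add G add ⇒ add quick add bird L S add add G add ⇒ add quick add bird S S add add G add ⇒ add quick add bird quick S add add G add ⇒ add quick add bird quick L G add add add G add ⇒ add quick add bird quick S G add add add G add ⇒ add quick add bird quick add G add G add add add G add ⇒ add quick add bird quick add a add G add add add G add ⇒ add quick add bird quick add a add a add add add G add ⇒ add quick add bird quick add a add a add add add a add

S ⇒ L G add   [S → L G add]
L G add ⇒ S G add   [L → S]
S G add ⇒ add G add G add   [S → add G add]
add G add G add ⇒ add quick S add G add   [G → quick S]
add quick S add G add ⇒ add quick add G add add G add   [S → add G add]
add quick add G add add G add ⇒ add quick add bird L S add add G add   [G → bird L S]
add quick add bird L S add add G add ⇒ add quick add bird S S add add G add   [L → S]
add quick add bird S S add add G add ⇒ add quick add bird quick S add add G add   [S → quick]
add quick add bird quick S add add G add ⇒ add quick add bird quick L G add add add G add   [S → L G add]
add quick add bird quick L G add add add G add ⇒ add quick add bird quick S G add add add G add   [L → S]
add quick add bird quick S G add add add G add ⇒ add quick add bird quick add G add G add add add G add   [S → add G add]
add quick add bird quick add G add G add add add G add ⇒ add quick add bird quick add a add G add add add G add   [G → a]
add quick add bird quick add a add G add add add G add ⇒ add quick add bird quick add a add a add add add G add   [G → a]
add quick add bird quick add a add a add add add G add ⇒ add quick add bird quick add a add a add add add a add   [G → a]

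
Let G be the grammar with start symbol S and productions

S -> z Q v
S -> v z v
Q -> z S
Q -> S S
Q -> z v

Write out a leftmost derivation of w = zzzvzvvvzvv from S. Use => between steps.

S => zQv   [S -> z Q v]
zQv => zSSv   [Q -> S S]
zSSv => zzQvSv   [S -> z Q v]
zzQvSv => zzzSvSv   [Q -> z S]
zzzSvSv => zzzvzvvSv   [S -> v z v]
zzzvzvvSv => zzzvzvvvzvv   [S -> v z v]

S=>zQv=>zSSv=>zzQvSv=>zzzSvSv=>zzzvzvvSv=>zzzvzvvvzvv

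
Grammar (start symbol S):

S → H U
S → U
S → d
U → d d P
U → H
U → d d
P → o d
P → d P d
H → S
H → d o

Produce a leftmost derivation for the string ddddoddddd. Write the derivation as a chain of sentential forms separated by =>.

S => HU   [S → H U]
HU => SU   [H → S]
SU => UU   [S → U]
UU => ddPU   [U → d d P]
ddPU => dddPdU   [P → d P d]
dddPdU => ddddPddU   [P → d P d]
ddddPddU => ddddodddU   [P → o d]
ddddodddU => ddddoddddd   [U → d d]

S=>HU=>SU=>UU=>ddPU=>dddPdU=>ddddPddU=>ddddodddU=>ddddoddddd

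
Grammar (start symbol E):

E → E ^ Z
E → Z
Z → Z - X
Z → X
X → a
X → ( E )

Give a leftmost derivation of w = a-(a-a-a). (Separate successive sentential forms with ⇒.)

E ⇒ Z   [E → Z]
Z ⇒ Z-X   [Z → Z - X]
Z-X ⇒ X-X   [Z → X]
X-X ⇒ a-X   [X → a]
a-X ⇒ a-(E)   [X → ( E )]
a-(E) ⇒ a-(Z)   [E → Z]
a-(Z) ⇒ a-(Z-X)   [Z → Z - X]
a-(Z-X) ⇒ a-(Z-X-X)   [Z → Z - X]
a-(Z-X-X) ⇒ a-(X-X-X)   [Z → X]
a-(X-X-X) ⇒ a-(a-X-X)   [X → a]
a-(a-X-X) ⇒ a-(a-a-X)   [X → a]
a-(a-a-X) ⇒ a-(a-a-a)   [X → a]

E ⇒ Z ⇒ Z-X ⇒ X-X ⇒ a-X ⇒ a-(E) ⇒ a-(Z) ⇒ a-(Z-X) ⇒ a-(Z-X-X) ⇒ a-(X-X-X) ⇒ a-(a-X-X) ⇒ a-(a-a-X) ⇒ a-(a-a-a)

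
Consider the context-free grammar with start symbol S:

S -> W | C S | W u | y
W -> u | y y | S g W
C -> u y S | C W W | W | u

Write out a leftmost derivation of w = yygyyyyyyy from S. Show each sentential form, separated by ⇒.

S ⇒ CS   [S -> C S]
CS ⇒ CWWS   [C -> C W W]
CWWS ⇒ WWWS   [C -> W]
WWWS ⇒ SgWWWS   [W -> S g W]
SgWWWS ⇒ WgWWWS   [S -> W]
WgWWWS ⇒ yygWWWS   [W -> y y]
yygWWWS ⇒ yygyyWWS   [W -> y y]
yygyyWWS ⇒ yygyyyyWS   [W -> y y]
yygyyyyWS ⇒ yygyyyyyyS   [W -> y y]
yygyyyyyyS ⇒ yygyyyyyyy   [S -> y]

S ⇒ CS ⇒ CWWS ⇒ WWWS ⇒ SgWWWS ⇒ WgWWWS ⇒ yygWWWS ⇒ yygyyWWS ⇒ yygyyyyWS ⇒ yygyyyyyyS ⇒ yygyyyyyyy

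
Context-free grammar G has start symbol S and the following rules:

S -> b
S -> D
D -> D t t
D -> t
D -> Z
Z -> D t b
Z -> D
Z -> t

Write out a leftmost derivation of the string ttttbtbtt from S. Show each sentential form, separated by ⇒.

S⇒D⇒Dtt⇒Ztt⇒Dtbtt⇒Ztbtt⇒Dtbtbtt⇒Dtttbtbtt⇒ttttbtbtt

S ⇒ D   [S -> D]
D ⇒ Dtt   [D -> D t t]
Dtt ⇒ Ztt   [D -> Z]
Ztt ⇒ Dtbtt   [Z -> D t b]
Dtbtt ⇒ Ztbtt   [D -> Z]
Ztbtt ⇒ Dtbtbtt   [Z -> D t b]
Dtbtbtt ⇒ Dtttbtbtt   [D -> D t t]
Dtttbtbtt ⇒ ttttbtbtt   [D -> t]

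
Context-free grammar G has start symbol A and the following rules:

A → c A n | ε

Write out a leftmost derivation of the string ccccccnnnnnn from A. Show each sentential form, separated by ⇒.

A ⇒ cAn   [A → c A n]
cAn ⇒ ccAnn   [A → c A n]
ccAnn ⇒ cccAnnn   [A → c A n]
cccAnnn ⇒ ccccAnnnn   [A → c A n]
ccccAnnnn ⇒ cccccAnnnnn   [A → c A n]
cccccAnnnnn ⇒ ccccccAnnnnnn   [A → c A n]
ccccccAnnnnnn ⇒ ccccccnnnnnn   [A → ε]

A ⇒ cAn ⇒ ccAnn ⇒ cccAnnn ⇒ ccccAnnnn ⇒ cccccAnnnnn ⇒ ccccccAnnnnnn ⇒ ccccccnnnnnn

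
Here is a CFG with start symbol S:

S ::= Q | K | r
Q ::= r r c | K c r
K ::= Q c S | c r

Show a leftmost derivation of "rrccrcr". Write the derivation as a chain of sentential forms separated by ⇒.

S ⇒ Q ⇒ Kcr ⇒ QcScr ⇒ rrccScr ⇒ rrccrcr

S ⇒ Q   [S ::= Q]
Q ⇒ Kcr   [Q ::= K c r]
Kcr ⇒ QcScr   [K ::= Q c S]
QcScr ⇒ rrccScr   [Q ::= r r c]
rrccScr ⇒ rrccrcr   [S ::= r]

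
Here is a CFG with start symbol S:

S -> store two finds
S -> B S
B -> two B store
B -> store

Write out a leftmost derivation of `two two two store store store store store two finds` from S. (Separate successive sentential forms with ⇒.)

S ⇒ B S ⇒ two B store S ⇒ two two B store store S ⇒ two two two B store store store S ⇒ two two two store store store store S ⇒ two two two store store store store store two finds

S ⇒ B S   [S -> B S]
B S ⇒ two B store S   [B -> two B store]
two B store S ⇒ two two B store store S   [B -> two B store]
two two B store store S ⇒ two two two B store store store S   [B -> two B store]
two two two B store store store S ⇒ two two two store store store store S   [B -> store]
two two two store store store store S ⇒ two two two store store store store store two finds   [S -> store two finds]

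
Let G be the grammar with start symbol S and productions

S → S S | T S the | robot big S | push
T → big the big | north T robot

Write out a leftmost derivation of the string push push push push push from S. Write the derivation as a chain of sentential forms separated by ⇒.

S ⇒ S S   [S → S S]
S S ⇒ S S S   [S → S S]
S S S ⇒ S S S S   [S → S S]
S S S S ⇒ S S S S S   [S → S S]
S S S S S ⇒ push S S S S   [S → push]
push S S S S ⇒ push push S S S   [S → push]
push push S S S ⇒ push push push S S   [S → push]
push push push S S ⇒ push push push push S   [S → push]
push push push push S ⇒ push push push push push   [S → push]

S ⇒ S S ⇒ S S S ⇒ S S S S ⇒ S S S S S ⇒ push S S S S ⇒ push push S S S ⇒ push push push S S ⇒ push push push push S ⇒ push push push push push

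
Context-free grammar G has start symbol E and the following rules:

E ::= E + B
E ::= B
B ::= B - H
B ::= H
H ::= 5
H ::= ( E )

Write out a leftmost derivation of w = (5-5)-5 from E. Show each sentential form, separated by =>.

E=>B=>B-H=>H-H=>(E)-H=>(B)-H=>(B-H)-H=>(H-H)-H=>(5-H)-H=>(5-5)-H=>(5-5)-5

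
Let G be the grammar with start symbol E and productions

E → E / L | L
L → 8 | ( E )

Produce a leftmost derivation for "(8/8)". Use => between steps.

E => L => (E) => (E/L) => (L/L) => (8/L) => (8/8)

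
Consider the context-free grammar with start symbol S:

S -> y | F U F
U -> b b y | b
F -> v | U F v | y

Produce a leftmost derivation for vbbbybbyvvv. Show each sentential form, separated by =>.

S => FUF => vUF => vbF => vbUFv => vbbbyFv => vbbbyUFvv => vbbbybFvv => vbbbybUFvvv => vbbbybbFvvv => vbbbybbyvvv

S => FUF   [S -> F U F]
FUF => vUF   [F -> v]
vUF => vbF   [U -> b]
vbF => vbUFv   [F -> U F v]
vbUFv => vbbbyFv   [U -> b b y]
vbbbyFv => vbbbyUFvv   [F -> U F v]
vbbbyUFvv => vbbbybFvv   [U -> b]
vbbbybFvv => vbbbybUFvvv   [F -> U F v]
vbbbybUFvvv => vbbbybbFvvv   [U -> b]
vbbbybbFvvv => vbbbybbyvvv   [F -> y]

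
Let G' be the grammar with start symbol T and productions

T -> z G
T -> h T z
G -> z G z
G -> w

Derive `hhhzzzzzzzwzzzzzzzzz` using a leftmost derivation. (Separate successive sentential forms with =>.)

T => hTz => hhTzz => hhhTzzz => hhhzGzzz => hhhzzGzzzz => hhhzzzGzzzzz => hhhzzzzGzzzzzz => hhhzzzzzGzzzzzzz => hhhzzzzzzGzzzzzzzz => hhhzzzzzzzGzzzzzzzzz => hhhzzzzzzzwzzzzzzzzz

T => hTz   [T -> h T z]
hTz => hhTzz   [T -> h T z]
hhTzz => hhhTzzz   [T -> h T z]
hhhTzzz => hhhzGzzz   [T -> z G]
hhhzGzzz => hhhzzGzzzz   [G -> z G z]
hhhzzGzzzz => hhhzzzGzzzzz   [G -> z G z]
hhhzzzGzzzzz => hhhzzzzGzzzzzz   [G -> z G z]
hhhzzzzGzzzzzz => hhhzzzzzGzzzzzzz   [G -> z G z]
hhhzzzzzGzzzzzzz => hhhzzzzzzGzzzzzzzz   [G -> z G z]
hhhzzzzzzGzzzzzzzz => hhhzzzzzzzGzzzzzzzzz   [G -> z G z]
hhhzzzzzzzGzzzzzzzzz => hhhzzzzzzzwzzzzzzzzz   [G -> w]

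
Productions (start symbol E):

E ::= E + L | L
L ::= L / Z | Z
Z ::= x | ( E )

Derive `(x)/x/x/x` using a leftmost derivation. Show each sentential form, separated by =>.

E => L   [E ::= L]
L => L/Z   [L ::= L / Z]
L/Z => L/Z/Z   [L ::= L / Z]
L/Z/Z => L/Z/Z/Z   [L ::= L / Z]
L/Z/Z/Z => Z/Z/Z/Z   [L ::= Z]
Z/Z/Z/Z => (E)/Z/Z/Z   [Z ::= ( E )]
(E)/Z/Z/Z => (L)/Z/Z/Z   [E ::= L]
(L)/Z/Z/Z => (Z)/Z/Z/Z   [L ::= Z]
(Z)/Z/Z/Z => (x)/Z/Z/Z   [Z ::= x]
(x)/Z/Z/Z => (x)/x/Z/Z   [Z ::= x]
(x)/x/Z/Z => (x)/x/x/Z   [Z ::= x]
(x)/x/x/Z => (x)/x/x/x   [Z ::= x]

E => L => L/Z => L/Z/Z => L/Z/Z/Z => Z/Z/Z/Z => (E)/Z/Z/Z => (L)/Z/Z/Z => (Z)/Z/Z/Z => (x)/Z/Z/Z => (x)/x/Z/Z => (x)/x/x/Z => (x)/x/x/x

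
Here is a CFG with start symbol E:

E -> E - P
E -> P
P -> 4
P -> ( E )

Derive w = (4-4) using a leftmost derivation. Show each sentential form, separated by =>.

E => P   [E -> P]
P => (E)   [P -> ( E )]
(E) => (E-P)   [E -> E - P]
(E-P) => (P-P)   [E -> P]
(P-P) => (4-P)   [P -> 4]
(4-P) => (4-4)   [P -> 4]

E => P => (E) => (E-P) => (P-P) => (4-P) => (4-4)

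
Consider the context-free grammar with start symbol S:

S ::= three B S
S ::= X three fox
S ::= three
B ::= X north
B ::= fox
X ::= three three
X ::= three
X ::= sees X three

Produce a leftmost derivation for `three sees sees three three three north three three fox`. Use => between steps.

S => three B S   [S ::= three B S]
three B S => three X north S   [B ::= X north]
three X north S => three sees X three north S   [X ::= sees X three]
three sees X three north S => three sees sees X three three north S   [X ::= sees X three]
three sees sees X three three north S => three sees sees three three three north S   [X ::= three]
three sees sees three three three north S => three sees sees three three three north X three fox   [S ::= X three fox]
three sees sees three three three north X three fox => three sees sees three three three north three three fox   [X ::= three]

S => three B S => three X north S => three sees X three north S => three sees sees X three three north S => three sees sees three three three north S => three sees sees three three three north X three fox => three sees sees three three three north three three fox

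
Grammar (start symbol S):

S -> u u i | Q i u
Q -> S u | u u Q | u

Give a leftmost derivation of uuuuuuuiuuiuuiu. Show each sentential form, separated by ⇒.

S ⇒ Qiu ⇒ Suiu ⇒ Qiuuiu ⇒ Suiuuiu ⇒ Qiuuiuuiu ⇒ uuQiuuiuuiu ⇒ uuuuQiuuiuuiu ⇒ uuuuuuQiuuiuuiu ⇒ uuuuuuuiuuiuuiu

S ⇒ Qiu   [S -> Q i u]
Qiu ⇒ Suiu   [Q -> S u]
Suiu ⇒ Qiuuiu   [S -> Q i u]
Qiuuiu ⇒ Suiuuiu   [Q -> S u]
Suiuuiu ⇒ Qiuuiuuiu   [S -> Q i u]
Qiuuiuuiu ⇒ uuQiuuiuuiu   [Q -> u u Q]
uuQiuuiuuiu ⇒ uuuuQiuuiuuiu   [Q -> u u Q]
uuuuQiuuiuuiu ⇒ uuuuuuQiuuiuuiu   [Q -> u u Q]
uuuuuuQiuuiuuiu ⇒ uuuuuuuiuuiuuiu   [Q -> u]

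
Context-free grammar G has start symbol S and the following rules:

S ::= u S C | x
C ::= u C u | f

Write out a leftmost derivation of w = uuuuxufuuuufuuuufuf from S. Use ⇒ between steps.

S ⇒ uSC ⇒ uuSCC ⇒ uuuSCCC ⇒ uuuuSCCCC ⇒ uuuuxCCCC ⇒ uuuuxuCuCCC ⇒ uuuuxufuCCC ⇒ uuuuxufuuCuCC ⇒ uuuuxufuuuCuuCC ⇒ uuuuxufuuuuCuuuCC ⇒ uuuuxufuuuufuuuCC ⇒ uuuuxufuuuufuuuuCuC ⇒ uuuuxufuuuufuuuufuC ⇒ uuuuxufuuuufuuuufuf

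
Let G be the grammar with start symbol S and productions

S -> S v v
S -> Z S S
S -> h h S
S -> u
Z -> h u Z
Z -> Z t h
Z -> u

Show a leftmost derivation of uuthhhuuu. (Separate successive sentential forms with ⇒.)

S ⇒ ZSS ⇒ uSS ⇒ uZSSS ⇒ uZthSSS ⇒ uuthSSS ⇒ uuthhhSSS ⇒ uuthhhuSS ⇒ uuthhhuuS ⇒ uuthhhuuu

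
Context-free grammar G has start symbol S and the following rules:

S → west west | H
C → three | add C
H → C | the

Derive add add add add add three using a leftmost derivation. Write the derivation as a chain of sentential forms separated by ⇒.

S ⇒ H ⇒ C ⇒ add C ⇒ add add C ⇒ add add add C ⇒ add add add add C ⇒ add add add add add C ⇒ add add add add add three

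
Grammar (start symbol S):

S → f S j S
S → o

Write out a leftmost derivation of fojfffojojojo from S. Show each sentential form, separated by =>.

S => fSjS => fojS => fojfSjS => fojffSjSjS => fojfffSjSjSjS => fojfffojSjSjS => fojfffojojSjS => fojfffojojojS => fojfffojojojo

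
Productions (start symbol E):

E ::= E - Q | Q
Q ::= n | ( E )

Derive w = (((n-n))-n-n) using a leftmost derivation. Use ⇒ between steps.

E ⇒ Q ⇒ (E) ⇒ (E-Q) ⇒ (E-Q-Q) ⇒ (Q-Q-Q) ⇒ ((E)-Q-Q) ⇒ ((Q)-Q-Q) ⇒ (((E))-Q-Q) ⇒ (((E-Q))-Q-Q) ⇒ (((Q-Q))-Q-Q) ⇒ (((n-Q))-Q-Q) ⇒ (((n-n))-Q-Q) ⇒ (((n-n))-n-Q) ⇒ (((n-n))-n-n)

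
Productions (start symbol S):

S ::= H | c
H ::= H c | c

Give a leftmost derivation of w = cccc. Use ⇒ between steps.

S⇒H⇒Hc⇒Hcc⇒Hccc⇒cccc

S ⇒ H   [S ::= H]
H ⇒ Hc   [H ::= H c]
Hc ⇒ Hcc   [H ::= H c]
Hcc ⇒ Hccc   [H ::= H c]
Hccc ⇒ cccc   [H ::= c]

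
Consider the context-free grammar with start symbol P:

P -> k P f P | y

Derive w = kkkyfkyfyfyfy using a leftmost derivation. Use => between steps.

P => kPfP   [P -> k P f P]
kPfP => kkPfPfP   [P -> k P f P]
kkPfPfP => kkkPfPfPfP   [P -> k P f P]
kkkPfPfPfP => kkkyfPfPfP   [P -> y]
kkkyfPfPfP => kkkyfkPfPfPfP   [P -> k P f P]
kkkyfkPfPfPfP => kkkyfkyfPfPfP   [P -> y]
kkkyfkyfPfPfP => kkkyfkyfyfPfP   [P -> y]
kkkyfkyfyfPfP => kkkyfkyfyfyfP   [P -> y]
kkkyfkyfyfyfP => kkkyfkyfyfyfy   [P -> y]

P=>kPfP=>kkPfPfP=>kkkPfPfPfP=>kkkyfPfPfP=>kkkyfkPfPfPfP=>kkkyfkyfPfPfP=>kkkyfkyfyfPfP=>kkkyfkyfyfyfP=>kkkyfkyfyfyfy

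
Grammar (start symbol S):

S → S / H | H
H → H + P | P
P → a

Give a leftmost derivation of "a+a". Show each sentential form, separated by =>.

S=>H=>H+P=>P+P=>a+P=>a+a

S => H   [S → H]
H => H+P   [H → H + P]
H+P => P+P   [H → P]
P+P => a+P   [P → a]
a+P => a+a   [P → a]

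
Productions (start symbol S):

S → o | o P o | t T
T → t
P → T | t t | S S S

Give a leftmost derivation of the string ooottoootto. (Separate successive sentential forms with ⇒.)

S ⇒ oPo   [S → o P o]
oPo ⇒ oSSSo   [P → S S S]
oSSSo ⇒ ooSSo   [S → o]
ooSSo ⇒ oooPoSo   [S → o P o]
oooPoSo ⇒ oooSSSoSo   [P → S S S]
oooSSSoSo ⇒ oootTSSoSo   [S → t T]
oootTSSoSo ⇒ ooottSSoSo   [T → t]
ooottSSoSo ⇒ ooottoSoSo   [S → o]
ooottoSoSo ⇒ ooottoooSo   [S → o]
ooottoooSo ⇒ ooottoootTo   [S → t T]
ooottoootTo ⇒ ooottoootto   [T → t]

S⇒oPo⇒oSSSo⇒ooSSo⇒oooPoSo⇒oooSSSoSo⇒oootTSSoSo⇒ooottSSoSo⇒ooottoSoSo⇒ooottoooSo⇒ooottoootTo⇒ooottoootto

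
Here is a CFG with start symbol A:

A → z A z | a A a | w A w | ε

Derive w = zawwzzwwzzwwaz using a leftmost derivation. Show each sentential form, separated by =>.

A=>zAz=>zaAaz=>zawAwaz=>zawwAwwaz=>zawwzAzwwaz=>zawwzzAzzwwaz=>zawwzzwAwzzwwaz=>zawwzzwwzzwwaz

A => zAz   [A → z A z]
zAz => zaAaz   [A → a A a]
zaAaz => zawAwaz   [A → w A w]
zawAwaz => zawwAwwaz   [A → w A w]
zawwAwwaz => zawwzAzwwaz   [A → z A z]
zawwzAzwwaz => zawwzzAzzwwaz   [A → z A z]
zawwzzAzzwwaz => zawwzzwAwzzwwaz   [A → w A w]
zawwzzwAwzzwwaz => zawwzzwwzzwwaz   [A → ε]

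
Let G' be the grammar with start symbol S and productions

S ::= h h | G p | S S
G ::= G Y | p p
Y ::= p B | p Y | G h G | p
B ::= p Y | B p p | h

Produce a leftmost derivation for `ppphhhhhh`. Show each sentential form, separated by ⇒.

S ⇒ SS   [S ::= S S]
SS ⇒ GpS   [S ::= G p]
GpS ⇒ pppS   [G ::= p p]
pppS ⇒ pppSS   [S ::= S S]
pppSS ⇒ ppphhS   [S ::= h h]
ppphhS ⇒ ppphhSS   [S ::= S S]
ppphhSS ⇒ ppphhhhS   [S ::= h h]
ppphhhhS ⇒ ppphhhhhh   [S ::= h h]

S ⇒ SS ⇒ GpS ⇒ pppS ⇒ pppSS ⇒ ppphhS ⇒ ppphhSS ⇒ ppphhhhS ⇒ ppphhhhhh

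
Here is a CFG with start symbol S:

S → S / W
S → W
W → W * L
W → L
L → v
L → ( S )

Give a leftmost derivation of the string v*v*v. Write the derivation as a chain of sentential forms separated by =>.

S => W   [S → W]
W => W*L   [W → W * L]
W*L => W*L*L   [W → W * L]
W*L*L => L*L*L   [W → L]
L*L*L => v*L*L   [L → v]
v*L*L => v*v*L   [L → v]
v*v*L => v*v*v   [L → v]

S=>W=>W*L=>W*L*L=>L*L*L=>v*L*L=>v*v*L=>v*v*v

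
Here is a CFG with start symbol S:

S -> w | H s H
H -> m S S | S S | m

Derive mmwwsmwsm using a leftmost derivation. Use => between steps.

S => HsH   [S -> H s H]
HsH => mSSsH   [H -> m S S]
mSSsH => mHsHSsH   [S -> H s H]
mHsHSsH => mmSSsHSsH   [H -> m S S]
mmSSsHSsH => mmwSsHSsH   [S -> w]
mmwSsHSsH => mmwwsHSsH   [S -> w]
mmwwsHSsH => mmwwsmSsH   [H -> m]
mmwwsmSsH => mmwwsmwsH   [S -> w]
mmwwsmwsH => mmwwsmwsm   [H -> m]

S => HsH => mSSsH => mHsHSsH => mmSSsHSsH => mmwSsHSsH => mmwwsHSsH => mmwwsmSsH => mmwwsmwsH => mmwwsmwsm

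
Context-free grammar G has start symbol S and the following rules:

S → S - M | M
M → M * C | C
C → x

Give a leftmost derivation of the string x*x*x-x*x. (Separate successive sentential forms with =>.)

S => S-M   [S → S - M]
S-M => M-M   [S → M]
M-M => M*C-M   [M → M * C]
M*C-M => M*C*C-M   [M → M * C]
M*C*C-M => C*C*C-M   [M → C]
C*C*C-M => x*C*C-M   [C → x]
x*C*C-M => x*x*C-M   [C → x]
x*x*C-M => x*x*x-M   [C → x]
x*x*x-M => x*x*x-M*C   [M → M * C]
x*x*x-M*C => x*x*x-C*C   [M → C]
x*x*x-C*C => x*x*x-x*C   [C → x]
x*x*x-x*C => x*x*x-x*x   [C → x]

S=>S-M=>M-M=>M*C-M=>M*C*C-M=>C*C*C-M=>x*C*C-M=>x*x*C-M=>x*x*x-M=>x*x*x-M*C=>x*x*x-C*C=>x*x*x-x*C=>x*x*x-x*x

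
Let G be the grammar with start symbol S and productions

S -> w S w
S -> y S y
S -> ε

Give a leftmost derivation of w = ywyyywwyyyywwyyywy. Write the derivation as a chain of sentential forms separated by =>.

S => ySy   [S -> y S y]
ySy => ywSwy   [S -> w S w]
ywSwy => ywySywy   [S -> y S y]
ywySywy => ywyySyywy   [S -> y S y]
ywyySyywy => ywyyySyyywy   [S -> y S y]
ywyyySyyywy => ywyyywSwyyywy   [S -> w S w]
ywyyywSwyyywy => ywyyywwSwwyyywy   [S -> w S w]
ywyyywwSwwyyywy => ywyyywwySywwyyywy   [S -> y S y]
ywyyywwySywwyyywy => ywyyywwyySyywwyyywy   [S -> y S y]
ywyyywwyySyywwyyywy => ywyyywwyyyywwyyywy   [S -> ε]

S=>ySy=>ywSwy=>ywySywy=>ywyySyywy=>ywyyySyyywy=>ywyyywSwyyywy=>ywyyywwSwwyyywy=>ywyyywwySywwyyywy=>ywyyywwyySyywwyyywy=>ywyyywwyyyywwyyywy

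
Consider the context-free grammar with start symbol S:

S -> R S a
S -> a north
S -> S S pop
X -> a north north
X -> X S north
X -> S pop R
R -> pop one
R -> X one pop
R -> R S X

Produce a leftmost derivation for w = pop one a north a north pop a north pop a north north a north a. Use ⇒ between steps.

S ⇒ R S a ⇒ R S X S a ⇒ pop one S X S a ⇒ pop one S S pop X S a ⇒ pop one S S pop S pop X S a ⇒ pop one a north S pop S pop X S a ⇒ pop one a north a north pop S pop X S a ⇒ pop one a north a north pop a north pop X S a ⇒ pop one a north a north pop a north pop a north north S a ⇒ pop one a north a north pop a north pop a north north a north a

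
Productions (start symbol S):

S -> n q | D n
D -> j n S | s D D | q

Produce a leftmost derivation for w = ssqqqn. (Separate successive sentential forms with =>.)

S=>Dn=>sDDn=>ssDDDn=>ssqDDn=>ssqqDn=>ssqqqn

S => Dn   [S -> D n]
Dn => sDDn   [D -> s D D]
sDDn => ssDDDn   [D -> s D D]
ssDDDn => ssqDDn   [D -> q]
ssqDDn => ssqqDn   [D -> q]
ssqqDn => ssqqqn   [D -> q]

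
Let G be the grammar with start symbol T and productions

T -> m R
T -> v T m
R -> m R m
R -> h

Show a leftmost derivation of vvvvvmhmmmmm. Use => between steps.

T => vTm   [T -> v T m]
vTm => vvTmm   [T -> v T m]
vvTmm => vvvTmmm   [T -> v T m]
vvvTmmm => vvvvTmmmm   [T -> v T m]
vvvvTmmmm => vvvvvTmmmmm   [T -> v T m]
vvvvvTmmmmm => vvvvvmRmmmmm   [T -> m R]
vvvvvmRmmmmm => vvvvvmhmmmmm   [R -> h]

T => vTm => vvTmm => vvvTmmm => vvvvTmmmm => vvvvvTmmmmm => vvvvvmRmmmmm => vvvvvmhmmmmm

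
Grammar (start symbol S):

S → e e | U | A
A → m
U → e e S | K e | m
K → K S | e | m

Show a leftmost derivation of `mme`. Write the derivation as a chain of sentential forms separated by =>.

S => U   [S → U]
U => Ke   [U → K e]
Ke => KSe   [K → K S]
KSe => mSe   [K → m]
mSe => mAe   [S → A]
mAe => mme   [A → m]

S => U => Ke => KSe => mSe => mAe => mme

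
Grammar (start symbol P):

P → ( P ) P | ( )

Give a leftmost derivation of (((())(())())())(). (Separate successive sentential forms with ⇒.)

P ⇒ (P)P ⇒ ((P)P)P ⇒ (((P)P)P)P ⇒ (((())P)P)P ⇒ (((())(P)P)P)P ⇒ (((())(())P)P)P ⇒ (((())(())())P)P ⇒ (((())(())())())P ⇒ (((())(())())())()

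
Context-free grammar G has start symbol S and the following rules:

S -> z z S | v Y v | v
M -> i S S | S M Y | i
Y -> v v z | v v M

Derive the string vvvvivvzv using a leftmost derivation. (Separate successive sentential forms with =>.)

S => vYv => vvvMv => vvvSMYv => vvvvMYv => vvvviYv => vvvvivvzv

S => vYv   [S -> v Y v]
vYv => vvvMv   [Y -> v v M]
vvvMv => vvvSMYv   [M -> S M Y]
vvvSMYv => vvvvMYv   [S -> v]
vvvvMYv => vvvviYv   [M -> i]
vvvviYv => vvvvivvzv   [Y -> v v z]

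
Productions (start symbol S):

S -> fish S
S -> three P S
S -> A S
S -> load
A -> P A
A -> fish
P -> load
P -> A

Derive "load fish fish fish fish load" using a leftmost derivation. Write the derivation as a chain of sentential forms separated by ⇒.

S ⇒ A S   [S -> A S]
A S ⇒ P A S   [A -> P A]
P A S ⇒ A A S   [P -> A]
A A S ⇒ P A A S   [A -> P A]
P A A S ⇒ A A A S   [P -> A]
A A A S ⇒ P A A A S   [A -> P A]
P A A A S ⇒ A A A A S   [P -> A]
A A A A S ⇒ P A A A A S   [A -> P A]
P A A A A S ⇒ load A A A A S   [P -> load]
load A A A A S ⇒ load fish A A A S   [A -> fish]
load fish A A A S ⇒ load fish fish A A S   [A -> fish]
load fish fish A A S ⇒ load fish fish fish A S   [A -> fish]
load fish fish fish A S ⇒ load fish fish fish fish S   [A -> fish]
load fish fish fish fish S ⇒ load fish fish fish fish load   [S -> load]

S ⇒ A S ⇒ P A S ⇒ A A S ⇒ P A A S ⇒ A A A S ⇒ P A A A S ⇒ A A A A S ⇒ P A A A A S ⇒ load A A A A S ⇒ load fish A A A S ⇒ load fish fish A A S ⇒ load fish fish fish A S ⇒ load fish fish fish fish S ⇒ load fish fish fish fish load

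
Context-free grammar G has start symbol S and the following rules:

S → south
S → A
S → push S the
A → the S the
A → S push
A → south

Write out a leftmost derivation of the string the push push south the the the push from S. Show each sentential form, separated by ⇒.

S ⇒ A   [S → A]
A ⇒ S push   [A → S push]
S push ⇒ A push   [S → A]
A push ⇒ the S the push   [A → the S the]
the S the push ⇒ the push S the the push   [S → push S the]
the push S the the push ⇒ the push push S the the the push   [S → push S the]
the push push S the the the push ⇒ the push push south the the the push   [S → south]

S ⇒ A ⇒ S push ⇒ A push ⇒ the S the push ⇒ the push S the the push ⇒ the push push S the the the push ⇒ the push push south the the the push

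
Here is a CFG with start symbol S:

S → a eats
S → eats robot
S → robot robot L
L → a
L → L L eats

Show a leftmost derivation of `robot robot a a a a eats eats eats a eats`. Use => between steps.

S => robot robot L => robot robot L L eats => robot robot L L eats L eats => robot robot a L eats L eats => robot robot a L L eats eats L eats => robot robot a a L eats eats L eats => robot robot a a L L eats eats eats L eats => robot robot a a a L eats eats eats L eats => robot robot a a a a eats eats eats L eats => robot robot a a a a eats eats eats a eats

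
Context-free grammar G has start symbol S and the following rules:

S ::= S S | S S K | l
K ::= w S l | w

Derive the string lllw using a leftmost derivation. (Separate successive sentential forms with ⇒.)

S ⇒ SSK   [S ::= S S K]
SSK ⇒ SSSK   [S ::= S S]
SSSK ⇒ lSSK   [S ::= l]
lSSK ⇒ llSK   [S ::= l]
llSK ⇒ lllK   [S ::= l]
lllK ⇒ lllw   [K ::= w]

S ⇒ SSK ⇒ SSSK ⇒ lSSK ⇒ llSK ⇒ lllK ⇒ lllw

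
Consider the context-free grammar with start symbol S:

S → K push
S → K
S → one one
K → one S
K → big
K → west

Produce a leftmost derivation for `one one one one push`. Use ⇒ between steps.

S ⇒ K push   [S → K push]
K push ⇒ one S push   [K → one S]
one S push ⇒ one K push   [S → K]
one K push ⇒ one one S push   [K → one S]
one one S push ⇒ one one one one push   [S → one one]

S ⇒ K push ⇒ one S push ⇒ one K push ⇒ one one S push ⇒ one one one one push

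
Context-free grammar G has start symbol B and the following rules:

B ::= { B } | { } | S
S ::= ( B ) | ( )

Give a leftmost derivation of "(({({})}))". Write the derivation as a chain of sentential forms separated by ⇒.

B⇒S⇒(B)⇒(S)⇒((B))⇒(({B}))⇒(({S}))⇒(({(B)}))⇒(({({})}))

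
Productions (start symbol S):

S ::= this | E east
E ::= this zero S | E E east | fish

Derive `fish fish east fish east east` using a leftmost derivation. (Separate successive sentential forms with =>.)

S => E east   [S ::= E east]
E east => E E east east   [E ::= E E east]
E E east east => E E east E east east   [E ::= E E east]
E E east E east east => fish E east E east east   [E ::= fish]
fish E east E east east => fish fish east E east east   [E ::= fish]
fish fish east E east east => fish fish east fish east east   [E ::= fish]

S => E east => E E east east => E E east E east east => fish E east E east east => fish fish east E east east => fish fish east fish east east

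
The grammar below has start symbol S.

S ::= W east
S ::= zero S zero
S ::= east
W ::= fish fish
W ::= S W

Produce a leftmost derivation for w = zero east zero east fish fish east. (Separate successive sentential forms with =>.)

S => W east => S W east => zero S zero W east => zero east zero W east => zero east zero S W east => zero east zero east W east => zero east zero east fish fish east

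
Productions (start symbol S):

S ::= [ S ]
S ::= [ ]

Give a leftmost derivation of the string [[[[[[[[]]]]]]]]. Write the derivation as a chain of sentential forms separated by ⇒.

S ⇒ [S] ⇒ [[S]] ⇒ [[[S]]] ⇒ [[[[S]]]] ⇒ [[[[[S]]]]] ⇒ [[[[[[S]]]]]] ⇒ [[[[[[[S]]]]]]] ⇒ [[[[[[[[]]]]]]]]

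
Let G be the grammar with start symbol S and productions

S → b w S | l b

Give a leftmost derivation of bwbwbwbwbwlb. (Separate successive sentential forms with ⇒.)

S ⇒ bwS   [S → b w S]
bwS ⇒ bwbwS   [S → b w S]
bwbwS ⇒ bwbwbwS   [S → b w S]
bwbwbwS ⇒ bwbwbwbwS   [S → b w S]
bwbwbwbwS ⇒ bwbwbwbwbwS   [S → b w S]
bwbwbwbwbwS ⇒ bwbwbwbwbwlb   [S → l b]

S ⇒ bwS ⇒ bwbwS ⇒ bwbwbwS ⇒ bwbwbwbwS ⇒ bwbwbwbwbwS ⇒ bwbwbwbwbwlb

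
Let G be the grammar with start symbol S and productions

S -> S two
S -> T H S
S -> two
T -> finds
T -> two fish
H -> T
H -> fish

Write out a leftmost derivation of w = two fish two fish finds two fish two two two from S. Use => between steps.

S => S two => T H S two => two fish H S two => two fish T S two => two fish two fish S two => two fish two fish T H S two => two fish two fish finds H S two => two fish two fish finds T S two => two fish two fish finds two fish S two => two fish two fish finds two fish S two two => two fish two fish finds two fish two two two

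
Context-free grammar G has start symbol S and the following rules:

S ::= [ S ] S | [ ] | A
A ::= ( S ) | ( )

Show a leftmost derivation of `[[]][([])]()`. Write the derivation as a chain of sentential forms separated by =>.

S=>[S]S=>[[]]S=>[[]][S]S=>[[]][A]S=>[[]][(S)]S=>[[]][([])]S=>[[]][([])]A=>[[]][([])]()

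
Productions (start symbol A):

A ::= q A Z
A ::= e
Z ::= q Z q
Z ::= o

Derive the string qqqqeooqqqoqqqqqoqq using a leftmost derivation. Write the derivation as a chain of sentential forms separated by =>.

A => qAZ => qqAZZ => qqqAZZZ => qqqqAZZZZ => qqqqeZZZZ => qqqqeoZZZ => qqqqeooZZ => qqqqeooqZqZ => qqqqeooqqZqqZ => qqqqeooqqqZqqqZ => qqqqeooqqqoqqqZ => qqqqeooqqqoqqqqZq => qqqqeooqqqoqqqqqZqq => qqqqeooqqqoqqqqqoqq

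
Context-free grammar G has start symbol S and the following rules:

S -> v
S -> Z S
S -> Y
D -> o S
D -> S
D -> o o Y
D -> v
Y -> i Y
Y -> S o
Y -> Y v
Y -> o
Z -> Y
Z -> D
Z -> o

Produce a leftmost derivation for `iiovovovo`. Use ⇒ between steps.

S ⇒ Y ⇒ iY ⇒ iSo ⇒ iYo ⇒ iiYo ⇒ iiYvo ⇒ iiSovo ⇒ iiZSovo ⇒ iiYSovo ⇒ iiSoSovo ⇒ iiYoSovo ⇒ iiYvoSovo ⇒ iiovoSovo ⇒ iiovovovo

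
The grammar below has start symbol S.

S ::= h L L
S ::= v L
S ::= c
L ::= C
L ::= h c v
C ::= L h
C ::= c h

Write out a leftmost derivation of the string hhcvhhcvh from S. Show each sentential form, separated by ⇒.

S⇒hLL⇒hCL⇒hLhL⇒hhcvhL⇒hhcvhC⇒hhcvhLh⇒hhcvhhcvh

S ⇒ hLL   [S ::= h L L]
hLL ⇒ hCL   [L ::= C]
hCL ⇒ hLhL   [C ::= L h]
hLhL ⇒ hhcvhL   [L ::= h c v]
hhcvhL ⇒ hhcvhC   [L ::= C]
hhcvhC ⇒ hhcvhLh   [C ::= L h]
hhcvhLh ⇒ hhcvhhcvh   [L ::= h c v]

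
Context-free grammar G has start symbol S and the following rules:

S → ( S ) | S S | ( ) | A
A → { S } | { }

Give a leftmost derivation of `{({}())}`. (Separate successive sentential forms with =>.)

S=>A=>{S}=>{(S)}=>{(SS)}=>{(AS)}=>{({}S)}=>{({}())}

S => A   [S → A]
A => {S}   [A → { S }]
{S} => {(S)}   [S → ( S )]
{(S)} => {(SS)}   [S → S S]
{(SS)} => {(AS)}   [S → A]
{(AS)} => {({}S)}   [A → { }]
{({}S)} => {({}())}   [S → ( )]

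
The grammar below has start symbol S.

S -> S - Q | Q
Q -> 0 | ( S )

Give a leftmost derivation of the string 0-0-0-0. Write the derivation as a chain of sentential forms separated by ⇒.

S ⇒ S-Q   [S -> S - Q]
S-Q ⇒ S-Q-Q   [S -> S - Q]
S-Q-Q ⇒ S-Q-Q-Q   [S -> S - Q]
S-Q-Q-Q ⇒ Q-Q-Q-Q   [S -> Q]
Q-Q-Q-Q ⇒ 0-Q-Q-Q   [Q -> 0]
0-Q-Q-Q ⇒ 0-0-Q-Q   [Q -> 0]
0-0-Q-Q ⇒ 0-0-0-Q   [Q -> 0]
0-0-0-Q ⇒ 0-0-0-0   [Q -> 0]

S⇒S-Q⇒S-Q-Q⇒S-Q-Q-Q⇒Q-Q-Q-Q⇒0-Q-Q-Q⇒0-0-Q-Q⇒0-0-0-Q⇒0-0-0-0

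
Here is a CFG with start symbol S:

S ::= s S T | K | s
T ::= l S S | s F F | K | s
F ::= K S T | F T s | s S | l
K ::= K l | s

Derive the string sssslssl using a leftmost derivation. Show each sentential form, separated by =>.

S => sST   [S ::= s S T]
sST => ssT   [S ::= s]
ssT => sssFF   [T ::= s F F]
sssFF => sssKSTF   [F ::= K S T]
sssKSTF => sssKlSTF   [K ::= K l]
sssKlSTF => sssslSTF   [K ::= s]
sssslSTF => sssslsTF   [S ::= s]
sssslsTF => sssslssF   [T ::= s]
sssslssF => sssslssl   [F ::= l]

S => sST => ssT => sssFF => sssKSTF => sssKlSTF => sssslSTF => sssslsTF => sssslssF => sssslssl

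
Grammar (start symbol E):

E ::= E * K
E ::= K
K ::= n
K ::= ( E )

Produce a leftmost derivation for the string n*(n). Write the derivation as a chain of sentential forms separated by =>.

E => E*K => K*K => n*K => n*(E) => n*(K) => n*(n)

E => E*K   [E ::= E * K]
E*K => K*K   [E ::= K]
K*K => n*K   [K ::= n]
n*K => n*(E)   [K ::= ( E )]
n*(E) => n*(K)   [E ::= K]
n*(K) => n*(n)   [K ::= n]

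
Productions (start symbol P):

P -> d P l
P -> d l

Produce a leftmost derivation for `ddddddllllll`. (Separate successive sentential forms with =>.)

P => dPl   [P -> d P l]
dPl => ddPll   [P -> d P l]
ddPll => dddPlll   [P -> d P l]
dddPlll => ddddPllll   [P -> d P l]
ddddPllll => dddddPlllll   [P -> d P l]
dddddPlllll => ddddddllllll   [P -> d l]

P => dPl => ddPll => dddPlll => ddddPllll => dddddPlllll => ddddddllllll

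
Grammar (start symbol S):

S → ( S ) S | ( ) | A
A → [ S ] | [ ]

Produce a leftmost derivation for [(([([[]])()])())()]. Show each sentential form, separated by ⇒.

S ⇒ A ⇒ [S] ⇒ [(S)S] ⇒ [((S)S)S] ⇒ [((A)S)S] ⇒ [(([S])S)S] ⇒ [(([(S)S])S)S] ⇒ [(([(A)S])S)S] ⇒ [(([([S])S])S)S] ⇒ [(([([A])S])S)S] ⇒ [(([([[]])S])S)S] ⇒ [(([([[]])()])S)S] ⇒ [(([([[]])()])())S] ⇒ [(([([[]])()])())()]

S ⇒ A   [S → A]
A ⇒ [S]   [A → [ S ]]
[S] ⇒ [(S)S]   [S → ( S ) S]
[(S)S] ⇒ [((S)S)S]   [S → ( S ) S]
[((S)S)S] ⇒ [((A)S)S]   [S → A]
[((A)S)S] ⇒ [(([S])S)S]   [A → [ S ]]
[(([S])S)S] ⇒ [(([(S)S])S)S]   [S → ( S ) S]
[(([(S)S])S)S] ⇒ [(([(A)S])S)S]   [S → A]
[(([(A)S])S)S] ⇒ [(([([S])S])S)S]   [A → [ S ]]
[(([([S])S])S)S] ⇒ [(([([A])S])S)S]   [S → A]
[(([([A])S])S)S] ⇒ [(([([[]])S])S)S]   [A → [ ]]
[(([([[]])S])S)S] ⇒ [(([([[]])()])S)S]   [S → ( )]
[(([([[]])()])S)S] ⇒ [(([([[]])()])())S]   [S → ( )]
[(([([[]])()])())S] ⇒ [(([([[]])()])())()]   [S → ( )]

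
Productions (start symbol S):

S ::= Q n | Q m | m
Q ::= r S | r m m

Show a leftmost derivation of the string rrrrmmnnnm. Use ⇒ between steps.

S ⇒ Qm   [S ::= Q m]
Qm ⇒ rSm   [Q ::= r S]
rSm ⇒ rQnm   [S ::= Q n]
rQnm ⇒ rrSnm   [Q ::= r S]
rrSnm ⇒ rrQnnm   [S ::= Q n]
rrQnnm ⇒ rrrSnnm   [Q ::= r S]
rrrSnnm ⇒ rrrQnnnm   [S ::= Q n]
rrrQnnnm ⇒ rrrrmmnnnm   [Q ::= r m m]

S ⇒ Qm ⇒ rSm ⇒ rQnm ⇒ rrSnm ⇒ rrQnnm ⇒ rrrSnnm ⇒ rrrQnnnm ⇒ rrrrmmnnnm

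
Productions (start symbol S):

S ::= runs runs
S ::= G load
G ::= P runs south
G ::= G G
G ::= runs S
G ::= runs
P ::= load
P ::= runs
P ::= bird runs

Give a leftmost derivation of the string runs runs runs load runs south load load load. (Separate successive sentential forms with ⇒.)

S ⇒ G load   [S ::= G load]
G load ⇒ runs S load   [G ::= runs S]
runs S load ⇒ runs G load load   [S ::= G load]
runs G load load ⇒ runs runs S load load   [G ::= runs S]
runs runs S load load ⇒ runs runs G load load load   [S ::= G load]
runs runs G load load load ⇒ runs runs G G load load load   [G ::= G G]
runs runs G G load load load ⇒ runs runs runs G load load load   [G ::= runs]
runs runs runs G load load load ⇒ runs runs runs P runs south load load load   [G ::= P runs south]
runs runs runs P runs south load load load ⇒ runs runs runs load runs south load load load   [P ::= load]

S ⇒ G load ⇒ runs S load ⇒ runs G load load ⇒ runs runs S load load ⇒ runs runs G load load load ⇒ runs runs G G load load load ⇒ runs runs runs G load load load ⇒ runs runs runs P runs south load load load ⇒ runs runs runs load runs south load load load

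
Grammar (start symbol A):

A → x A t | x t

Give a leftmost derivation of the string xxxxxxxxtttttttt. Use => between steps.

A => xAt   [A → x A t]
xAt => xxAtt   [A → x A t]
xxAtt => xxxAttt   [A → x A t]
xxxAttt => xxxxAtttt   [A → x A t]
xxxxAtttt => xxxxxAttttt   [A → x A t]
xxxxxAttttt => xxxxxxAtttttt   [A → x A t]
xxxxxxAtttttt => xxxxxxxAttttttt   [A → x A t]
xxxxxxxAttttttt => xxxxxxxxtttttttt   [A → x t]

A => xAt => xxAtt => xxxAttt => xxxxAtttt => xxxxxAttttt => xxxxxxAtttttt => xxxxxxxAttttttt => xxxxxxxxtttttttt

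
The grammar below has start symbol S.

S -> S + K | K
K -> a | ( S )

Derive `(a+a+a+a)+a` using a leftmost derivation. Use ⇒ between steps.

S ⇒ S+K ⇒ K+K ⇒ (S)+K ⇒ (S+K)+K ⇒ (S+K+K)+K ⇒ (S+K+K+K)+K ⇒ (K+K+K+K)+K ⇒ (a+K+K+K)+K ⇒ (a+a+K+K)+K ⇒ (a+a+a+K)+K ⇒ (a+a+a+a)+K ⇒ (a+a+a+a)+a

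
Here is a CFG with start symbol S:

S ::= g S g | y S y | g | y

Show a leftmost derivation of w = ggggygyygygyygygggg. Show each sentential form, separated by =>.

S => gSg => ggSgg => gggSggg => ggggSgggg => ggggySygggg => ggggygSgygggg => ggggygySygygggg => ggggygyySyygygggg => ggggygyygSgyygygggg => ggggygyygygyygygggg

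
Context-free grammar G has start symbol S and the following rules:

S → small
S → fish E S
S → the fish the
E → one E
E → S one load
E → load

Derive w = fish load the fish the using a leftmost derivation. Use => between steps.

S => fish E S   [S → fish E S]
fish E S => fish load S   [E → load]
fish load S => fish load the fish the   [S → the fish the]

S => fish E S => fish load S => fish load the fish the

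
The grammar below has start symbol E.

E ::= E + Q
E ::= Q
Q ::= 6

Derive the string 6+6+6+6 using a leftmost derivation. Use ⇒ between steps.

E ⇒ E+Q ⇒ E+Q+Q ⇒ E+Q+Q+Q ⇒ Q+Q+Q+Q ⇒ 6+Q+Q+Q ⇒ 6+6+Q+Q ⇒ 6+6+6+Q ⇒ 6+6+6+6

E ⇒ E+Q   [E ::= E + Q]
E+Q ⇒ E+Q+Q   [E ::= E + Q]
E+Q+Q ⇒ E+Q+Q+Q   [E ::= E + Q]
E+Q+Q+Q ⇒ Q+Q+Q+Q   [E ::= Q]
Q+Q+Q+Q ⇒ 6+Q+Q+Q   [Q ::= 6]
6+Q+Q+Q ⇒ 6+6+Q+Q   [Q ::= 6]
6+6+Q+Q ⇒ 6+6+6+Q   [Q ::= 6]
6+6+6+Q ⇒ 6+6+6+6   [Q ::= 6]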